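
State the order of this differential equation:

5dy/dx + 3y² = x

The order is 1 (highest derivative is of order 1).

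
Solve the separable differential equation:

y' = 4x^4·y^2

Separating variables and integrating:
-1/y = 4x^5/5 + C

General solution: y^-1 = (-4/5)x^5 + C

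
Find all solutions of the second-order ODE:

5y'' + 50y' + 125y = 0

Characteristic equation: 5r² + 50r + 125 = 0
Divide by 5: r² + 10r + 25 = 0
Factored: (r + 5)² = 0
Repeated root: r = -5
General solution: y = (C₁ + C₂x)e^(-5x)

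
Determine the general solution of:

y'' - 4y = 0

Characteristic equation: r² - 4 = 0
Roots: r = 2, -2 (distinct real)
General solution: y = C₁e^(2x) + C₂e^(-2x)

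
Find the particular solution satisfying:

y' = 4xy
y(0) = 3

General solution: y = Ce^(2x²)
Applying IC y(0) = 3:
Particular solution: y = 3e^(2x²)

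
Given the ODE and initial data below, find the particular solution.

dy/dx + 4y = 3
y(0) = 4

General solution: y = 3/4 + Ce^(-4x)
Applying y(0) = 4: C = 4 - 3/4 = 13/4
Particular solution: y = 3/4 + (13/4)e^(-4x)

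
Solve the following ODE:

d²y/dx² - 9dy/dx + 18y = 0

Characteristic equation: r² - 9r + 18 = 0
Roots: r = 6, 3 (distinct real)
General solution: y = C₁e^(6x) + C₂e^(3x)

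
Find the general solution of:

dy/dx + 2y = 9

Using integrating factor method:

General solution: y = 9/2 + Ce^(-2x)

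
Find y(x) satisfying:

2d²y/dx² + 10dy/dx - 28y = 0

Characteristic equation: 2r² + 10r - 28 = 0
Divide by 2: r² + 5r - 14 = 0
Roots: r = 2, -7 (distinct real)
General solution: y = C₁e^(2x) + C₂e^(-7x)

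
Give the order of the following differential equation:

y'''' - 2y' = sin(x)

The order is 4 (highest derivative is of order 4).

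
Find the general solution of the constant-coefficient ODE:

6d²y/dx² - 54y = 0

Characteristic equation: 6r² - 54 = 0
Divide by 6: r² - 9 = 0
Roots: r = 3, -3 (distinct real)
General solution: y = C₁e^(3x) + C₂e^(-3x)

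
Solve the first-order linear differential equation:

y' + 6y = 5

Using integrating factor method:

General solution: y = 5/6 + Ce^(-6x)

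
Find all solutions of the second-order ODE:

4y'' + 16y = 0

Characteristic equation: 4r² + 16 = 0
Divide by 4: r² + 4 = 0
Roots: r = ±2i (complex conjugates)
General solution: y = C₁cos(2x) + C₂sin(2x)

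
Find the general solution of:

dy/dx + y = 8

Using integrating factor method:

General solution: y = 8 + Ce^(-x)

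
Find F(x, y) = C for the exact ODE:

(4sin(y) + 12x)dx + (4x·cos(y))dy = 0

Verify exactness: ∂M/∂y = ∂N/∂x ✓
Find F(x,y) such that ∂F/∂x = M, ∂F/∂y = N
Solution: 4x·sin(y) + 6x² = C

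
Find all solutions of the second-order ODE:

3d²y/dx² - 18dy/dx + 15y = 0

Characteristic equation: 3r² - 18r + 15 = 0
Divide by 3: r² - 6r + 5 = 0
Roots: r = 1, 5 (distinct real)
General solution: y = C₁e^x + C₂e^(5x)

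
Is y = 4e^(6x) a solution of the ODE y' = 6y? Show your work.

Verification:
y = 4e^(6x)
y' = 24e^(6x)
6y = 24e^(6x)
y' = 6y ✓

Yes, it is a solution.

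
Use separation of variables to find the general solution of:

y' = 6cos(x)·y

Separating variables and integrating:
ln|y| = 6sin(x) + C

General solution: y = Ce^(6sin(x))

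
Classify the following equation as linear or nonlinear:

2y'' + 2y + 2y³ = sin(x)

Nonlinear (y³ term)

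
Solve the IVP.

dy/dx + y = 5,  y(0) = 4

General solution: y = 5 + Ce^(-x)
Applying y(0) = 4: C = 4 - 5 = -1
Particular solution: y = 5 - e^(-x)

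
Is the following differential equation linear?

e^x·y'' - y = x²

Yes. Linear (y and its derivatives appear to the first power only, no products of y terms)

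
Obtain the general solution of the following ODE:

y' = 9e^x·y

Separating variables and integrating:
ln|y| = 9e^x + C

General solution: y = Ce^(9e^x)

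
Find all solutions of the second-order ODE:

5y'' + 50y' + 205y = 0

Characteristic equation: 5r² + 50r + 205 = 0
Divide by 5: r² + 10r + 41 = 0
Roots: r = -5 ± 4i (complex conjugates)
General solution: y = e^(-5x)(C₁cos(4x) + C₂sin(4x))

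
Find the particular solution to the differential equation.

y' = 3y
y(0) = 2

General solution: y = Ce^(3x)
Applying IC y(0) = 2:
Particular solution: y = 2e^(3x)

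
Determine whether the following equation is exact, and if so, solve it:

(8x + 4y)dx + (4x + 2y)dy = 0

Verify exactness: ∂M/∂y = ∂N/∂x ✓
Find F(x,y) such that ∂F/∂x = M, ∂F/∂y = N
Solution: 4x² + 4xy + y² = C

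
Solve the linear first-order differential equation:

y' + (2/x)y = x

Using integrating factor method:

General solution: y = (1/4)x^2 + Cx^(-2)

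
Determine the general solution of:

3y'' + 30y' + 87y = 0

Characteristic equation: 3r² + 30r + 87 = 0
Divide by 3: r² + 10r + 29 = 0
Roots: r = -5 ± 2i (complex conjugates)
General solution: y = e^(-5x)(C₁cos(2x) + C₂sin(2x))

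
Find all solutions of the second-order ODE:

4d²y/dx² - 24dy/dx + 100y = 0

Characteristic equation: 4r² - 24r + 100 = 0
Divide by 4: r² - 6r + 25 = 0
Roots: r = 3 ± 4i (complex conjugates)
General solution: y = e^(3x)(C₁cos(4x) + C₂sin(4x))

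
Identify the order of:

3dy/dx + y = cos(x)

The order is 1 (highest derivative is of order 1).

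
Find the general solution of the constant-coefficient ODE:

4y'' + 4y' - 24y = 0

Characteristic equation: 4r² + 4r - 24 = 0
Divide by 4: r² + r - 6 = 0
Roots: r = 2, -3 (distinct real)
General solution: y = C₁e^(2x) + C₂e^(-3x)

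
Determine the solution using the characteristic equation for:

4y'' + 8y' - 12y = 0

Characteristic equation: 4r² + 8r - 12 = 0
Divide by 4: r² + 2r - 3 = 0
Roots: r = 1, -3 (distinct real)
General solution: y = C₁e^x + C₂e^(-3x)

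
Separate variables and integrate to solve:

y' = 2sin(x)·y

Separating variables and integrating:
ln|y| = -2cos(x) + C

General solution: y = Ce^(-2cos(x))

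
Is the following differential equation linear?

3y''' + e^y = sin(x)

No. Nonlinear (e^y is nonlinear in y)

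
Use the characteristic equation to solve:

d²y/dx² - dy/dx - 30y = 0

Characteristic equation: r² - r - 30 = 0
Roots: r = 6, -5 (distinct real)
General solution: y = C₁e^(6x) + C₂e^(-5x)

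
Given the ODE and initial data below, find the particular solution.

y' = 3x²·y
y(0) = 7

General solution: y = Ce^(x³)
Applying IC y(0) = 7:
Particular solution: y = 7e^(x³)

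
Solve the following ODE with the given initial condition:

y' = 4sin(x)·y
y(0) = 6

General solution: y = Ce^(-4cos(x))
Applying IC y(0) = 6:
Particular solution: y = 6e^(4(1-cos(x)))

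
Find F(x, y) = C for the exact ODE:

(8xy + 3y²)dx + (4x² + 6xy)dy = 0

Verify exactness: ∂M/∂y = ∂N/∂x ✓
Find F(x,y) such that ∂F/∂x = M, ∂F/∂y = N
Solution: 4x²y + 3xy² = C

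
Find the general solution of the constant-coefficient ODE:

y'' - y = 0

Characteristic equation: r² - 1 = 0
Roots: r = 1, -1 (distinct real)
General solution: y = C₁e^x + C₂e^(-x)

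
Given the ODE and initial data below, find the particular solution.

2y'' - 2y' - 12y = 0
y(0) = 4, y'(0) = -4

General solution: y = C₁e^(3x) + C₂e^(-2x)
Applying ICs: C₁ = 4/5, C₂ = 16/5
Particular solution: y = (4/5)e^(3x) + (16/5)e^(-2x)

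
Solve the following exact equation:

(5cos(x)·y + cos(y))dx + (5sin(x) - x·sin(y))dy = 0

Verify exactness: ∂M/∂y = ∂N/∂x ✓
Find F(x,y) such that ∂F/∂x = M, ∂F/∂y = N
Solution: 5sin(x)·y + x·cos(y) = C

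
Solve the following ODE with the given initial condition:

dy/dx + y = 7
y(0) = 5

General solution: y = 7 + Ce^(-x)
Applying y(0) = 5: C = 5 - 7 = -2
Particular solution: y = 7 - 2e^(-x)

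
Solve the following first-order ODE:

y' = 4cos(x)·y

Separating variables and integrating:
ln|y| = 4sin(x) + C

General solution: y = Ce^(4sin(x))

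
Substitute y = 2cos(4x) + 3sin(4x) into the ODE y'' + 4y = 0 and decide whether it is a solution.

Verification:
y'' = -32cos(4x) - 48sin(4x)
y'' + 4y ≠ 0 (frequency mismatch: got 16 instead of 4)

No, it is not a solution.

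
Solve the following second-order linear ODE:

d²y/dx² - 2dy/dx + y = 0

Characteristic equation: r² - 2r + 1 = 0
Factored: (r - 1)² = 0
Repeated root: r = 1
General solution: y = (C₁ + C₂x)e^x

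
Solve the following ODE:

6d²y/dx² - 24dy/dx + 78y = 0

Characteristic equation: 6r² - 24r + 78 = 0
Divide by 6: r² - 4r + 13 = 0
Roots: r = 2 ± 3i (complex conjugates)
General solution: y = e^(2x)(C₁cos(3x) + C₂sin(3x))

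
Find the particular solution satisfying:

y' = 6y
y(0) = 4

General solution: y = Ce^(6x)
Applying IC y(0) = 4:
Particular solution: y = 4e^(6x)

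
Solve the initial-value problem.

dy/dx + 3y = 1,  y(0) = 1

General solution: y = 1/3 + Ce^(-3x)
Applying y(0) = 1: C = 1 - 1/3 = 2/3
Particular solution: y = 1/3 + (2/3)e^(-3x)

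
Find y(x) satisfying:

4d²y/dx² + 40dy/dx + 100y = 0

Characteristic equation: 4r² + 40r + 100 = 0
Divide by 4: r² + 10r + 25 = 0
Factored: (r + 5)² = 0
Repeated root: r = -5
General solution: y = (C₁ + C₂x)e^(-5x)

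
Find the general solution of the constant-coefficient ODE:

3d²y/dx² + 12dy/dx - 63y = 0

Characteristic equation: 3r² + 12r - 63 = 0
Divide by 3: r² + 4r - 21 = 0
Roots: r = 3, -7 (distinct real)
General solution: y = C₁e^(3x) + C₂e^(-7x)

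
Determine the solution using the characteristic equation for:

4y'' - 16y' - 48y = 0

Characteristic equation: 4r² - 16r - 48 = 0
Divide by 4: r² - 4r - 12 = 0
Roots: r = 6, -2 (distinct real)
General solution: y = C₁e^(6x) + C₂e^(-2x)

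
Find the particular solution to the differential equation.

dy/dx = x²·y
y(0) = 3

General solution: y = Ce^(x³/3)
Applying IC y(0) = 3:
Particular solution: y = 3e^(x³/3)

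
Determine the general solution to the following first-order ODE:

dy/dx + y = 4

Using integrating factor method:

General solution: y = 4 + Ce^(-x)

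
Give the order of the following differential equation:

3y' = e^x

The order is 1 (highest derivative is of order 1).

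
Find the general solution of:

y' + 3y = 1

Using integrating factor method:

General solution: y = 1/3 + Ce^(-3x)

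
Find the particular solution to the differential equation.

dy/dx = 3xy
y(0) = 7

General solution: y = Ce^(3x²/2)
Applying IC y(0) = 7:
Particular solution: y = 7e^(3x²/2)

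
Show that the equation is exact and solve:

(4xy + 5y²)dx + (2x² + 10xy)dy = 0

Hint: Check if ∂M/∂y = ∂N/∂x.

Verify exactness: ∂M/∂y = ∂N/∂x ✓
Find F(x,y) such that ∂F/∂x = M, ∂F/∂y = N
Solution: 2x²y + 5xy² = C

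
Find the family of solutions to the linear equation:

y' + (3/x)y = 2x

Using integrating factor method:

General solution: y = (2/5)x^2 + Cx^(-3)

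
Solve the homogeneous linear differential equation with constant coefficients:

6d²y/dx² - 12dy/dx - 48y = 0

Characteristic equation: 6r² - 12r - 48 = 0
Divide by 6: r² - 2r - 8 = 0
Roots: r = 4, -2 (distinct real)
General solution: y = C₁e^(4x) + C₂e^(-2x)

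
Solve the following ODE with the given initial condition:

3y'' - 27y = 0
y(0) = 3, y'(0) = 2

General solution: y = C₁e^(3x) + C₂e^(-3x)
Applying ICs: C₁ = 11/6, C₂ = 7/6
Particular solution: y = (11/6)e^(3x) + (7/6)e^(-3x)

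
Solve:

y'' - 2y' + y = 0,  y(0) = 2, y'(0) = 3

General solution: y = (C₁ + C₂x)e^x
Repeated root r = 1
Applying ICs: C₁ = 2, C₂ = 1
Particular solution: y = (2 + x)e^x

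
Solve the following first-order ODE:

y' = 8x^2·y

Separating variables and integrating:
ln|y| = 8x^3/3 + C

General solution: y = Ce^(8x^3/3)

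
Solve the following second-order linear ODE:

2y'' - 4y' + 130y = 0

Characteristic equation: 2r² - 4r + 130 = 0
Divide by 2: r² - 2r + 65 = 0
Roots: r = 1 ± 8i (complex conjugates)
General solution: y = e^x(C₁cos(8x) + C₂sin(8x))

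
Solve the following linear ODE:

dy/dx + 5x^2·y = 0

Using integrating factor method:

General solution: y = Ce^(-5x^3/3)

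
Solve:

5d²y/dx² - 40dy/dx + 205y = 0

Characteristic equation: 5r² - 40r + 205 = 0
Divide by 5: r² - 8r + 41 = 0
Roots: r = 4 ± 5i (complex conjugates)
General solution: y = e^(4x)(C₁cos(5x) + C₂sin(5x))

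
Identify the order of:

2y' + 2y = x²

The order is 1 (highest derivative is of order 1).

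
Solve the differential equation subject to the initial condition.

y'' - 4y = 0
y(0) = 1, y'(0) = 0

General solution: y = C₁e^(2x) + C₂e^(-2x)
Applying ICs: C₁ = 1/2, C₂ = 1/2
Particular solution: y = (1/2)e^(2x) + (1/2)e^(-2x)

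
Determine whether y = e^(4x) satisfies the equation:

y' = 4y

Verification:
y = e^(4x)
y' = 4e^(4x)
4y = 4e^(4x)
y' = 4y ✓

Yes, it is a solution.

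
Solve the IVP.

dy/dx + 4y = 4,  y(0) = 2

General solution: y = 1 + Ce^(-4x)
Applying y(0) = 2: C = 2 - 1 = 1
Particular solution: y = 1 + e^(-4x)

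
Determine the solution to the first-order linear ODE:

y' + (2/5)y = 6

Using integrating factor method:

General solution: y = 15 + Ce^(-2x/5)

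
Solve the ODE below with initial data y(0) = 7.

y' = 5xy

General solution: y = Ce^(5x²/2)
Applying IC y(0) = 7:
Particular solution: y = 7e^(5x²/2)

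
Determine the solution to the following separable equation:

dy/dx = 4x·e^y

Separating variables and integrating:
-e^(-y) = 2x² + C

General solution: y = -ln(C - 2x²)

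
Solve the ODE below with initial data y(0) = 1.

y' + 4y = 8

General solution: y = 2 + Ce^(-4x)
Applying y(0) = 1: C = 1 - 2 = -1
Particular solution: y = 2 - e^(-4x)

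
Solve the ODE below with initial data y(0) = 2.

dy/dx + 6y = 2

General solution: y = 1/3 + Ce^(-6x)
Applying y(0) = 2: C = 2 - 1/3 = 5/3
Particular solution: y = 1/3 + (5/3)e^(-6x)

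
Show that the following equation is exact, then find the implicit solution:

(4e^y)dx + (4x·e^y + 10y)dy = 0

Verify exactness: ∂M/∂y = ∂N/∂x ✓
Find F(x,y) such that ∂F/∂x = M, ∂F/∂y = N
Solution: 4x·e^y + 5y² = C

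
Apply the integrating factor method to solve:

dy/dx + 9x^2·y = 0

Using integrating factor method:

General solution: y = Ce^(-3x^3)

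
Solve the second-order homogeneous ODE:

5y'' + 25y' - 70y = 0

Characteristic equation: 5r² + 25r - 70 = 0
Divide by 5: r² + 5r - 14 = 0
Roots: r = 2, -7 (distinct real)
General solution: y = C₁e^(2x) + C₂e^(-7x)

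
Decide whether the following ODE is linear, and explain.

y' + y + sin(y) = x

Nonlinear (sin(y) is nonlinear in y)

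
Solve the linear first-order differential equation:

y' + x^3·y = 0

Using integrating factor method:

General solution: y = Ce^(-x^4/4)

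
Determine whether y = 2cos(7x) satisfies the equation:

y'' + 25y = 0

Verification:
y'' = -98cos(7x)
y'' + 25y ≠ 0 (frequency mismatch: got 49 instead of 25)

No, it is not a solution.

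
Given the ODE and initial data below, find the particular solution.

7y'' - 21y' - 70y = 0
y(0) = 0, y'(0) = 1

General solution: y = C₁e^(5x) + C₂e^(-2x)
Applying ICs: C₁ = 1/7, C₂ = -1/7
Particular solution: y = (1/7)e^(5x) - (1/7)e^(-2x)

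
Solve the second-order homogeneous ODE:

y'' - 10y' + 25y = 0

Characteristic equation: r² - 10r + 25 = 0
Factored: (r - 5)² = 0
Repeated root: r = 5
General solution: y = (C₁ + C₂x)e^(5x)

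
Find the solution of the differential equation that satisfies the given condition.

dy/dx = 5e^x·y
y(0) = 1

General solution: y = Ce^(5e^x)
Applying IC y(0) = 1:
Particular solution: y = e^(5(e^x - 1))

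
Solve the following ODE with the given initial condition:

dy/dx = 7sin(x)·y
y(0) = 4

General solution: y = Ce^(-7cos(x))
Applying IC y(0) = 4:
Particular solution: y = 4e^(7(1-cos(x)))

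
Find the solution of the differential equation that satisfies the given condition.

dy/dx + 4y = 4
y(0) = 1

General solution: y = 1 + Ce^(-4x)
Applying y(0) = 1: C = 1 - 1 = 0
Particular solution: y = 1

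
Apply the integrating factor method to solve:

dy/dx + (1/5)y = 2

Using integrating factor method:

General solution: y = 10 + Ce^(-x/5)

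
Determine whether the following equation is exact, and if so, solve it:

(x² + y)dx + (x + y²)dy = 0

Verify exactness: ∂M/∂y = ∂N/∂x ✓
Find F(x,y) such that ∂F/∂x = M, ∂F/∂y = N
Solution: x³/3 + xy + y³/3 = C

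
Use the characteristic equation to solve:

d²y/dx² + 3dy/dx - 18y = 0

Characteristic equation: r² + 3r - 18 = 0
Roots: r = 3, -6 (distinct real)
General solution: y = C₁e^(3x) + C₂e^(-6x)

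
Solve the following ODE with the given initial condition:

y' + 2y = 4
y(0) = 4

General solution: y = 2 + Ce^(-2x)
Applying y(0) = 4: C = 4 - 2 = 2
Particular solution: y = 2 + 2e^(-2x)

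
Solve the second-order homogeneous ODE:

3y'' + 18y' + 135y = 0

Characteristic equation: 3r² + 18r + 135 = 0
Divide by 3: r² + 6r + 45 = 0
Roots: r = -3 ± 6i (complex conjugates)
General solution: y = e^(-3x)(C₁cos(6x) + C₂sin(6x))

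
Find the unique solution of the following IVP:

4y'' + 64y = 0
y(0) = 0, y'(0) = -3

General solution: y = C₁cos(4x) + C₂sin(4x)
Complex roots r = ±4i
Applying ICs: C₁ = 0, C₂ = -3/4
Particular solution: y = -(3/4)sin(4x)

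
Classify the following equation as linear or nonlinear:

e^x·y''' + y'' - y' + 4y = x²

Linear (y and its derivatives appear to the first power only, no products of y terms)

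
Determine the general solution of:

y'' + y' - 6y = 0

Characteristic equation: r² + r - 6 = 0
Roots: r = 2, -3 (distinct real)
General solution: y = C₁e^(2x) + C₂e^(-3x)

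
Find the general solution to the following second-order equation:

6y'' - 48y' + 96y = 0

Characteristic equation: 6r² - 48r + 96 = 0
Divide by 6: r² - 8r + 16 = 0
Factored: (r - 4)² = 0
Repeated root: r = 4
General solution: y = (C₁ + C₂x)e^(4x)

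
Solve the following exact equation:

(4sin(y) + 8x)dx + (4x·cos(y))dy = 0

Verify exactness: ∂M/∂y = ∂N/∂x ✓
Find F(x,y) such that ∂F/∂x = M, ∂F/∂y = N
Solution: 4x·sin(y) + 4x² = C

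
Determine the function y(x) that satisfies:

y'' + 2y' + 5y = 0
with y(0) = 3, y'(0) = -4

General solution: y = e^(-x)(C₁cos(2x) + C₂sin(2x))
Complex roots r = -1 ± 2i
Applying ICs: C₁ = 3, C₂ = -1/2
Particular solution: y = e^(-x)(3cos(2x) - (1/2)sin(2x))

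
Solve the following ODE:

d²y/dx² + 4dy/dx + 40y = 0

Characteristic equation: r² + 4r + 40 = 0
Roots: r = -2 ± 6i (complex conjugates)
General solution: y = e^(-2x)(C₁cos(6x) + C₂sin(6x))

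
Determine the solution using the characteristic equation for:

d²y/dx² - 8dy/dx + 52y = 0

Characteristic equation: r² - 8r + 52 = 0
Roots: r = 4 ± 6i (complex conjugates)
General solution: y = e^(4x)(C₁cos(6x) + C₂sin(6x))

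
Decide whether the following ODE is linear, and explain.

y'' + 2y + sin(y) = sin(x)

Nonlinear (sin(y) is nonlinear in y)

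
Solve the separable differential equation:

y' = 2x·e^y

Separating variables and integrating:
-e^(-y) = x² + C

General solution: y = -ln(C - x²)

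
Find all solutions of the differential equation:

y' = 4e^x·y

Separating variables and integrating:
ln|y| = 4e^x + C

General solution: y = Ce^(4e^x)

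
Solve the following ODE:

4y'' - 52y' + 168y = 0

Characteristic equation: 4r² - 52r + 168 = 0
Divide by 4: r² - 13r + 42 = 0
Roots: r = 7, 6 (distinct real)
General solution: y = C₁e^(7x) + C₂e^(6x)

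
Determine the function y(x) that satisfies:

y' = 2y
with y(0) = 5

General solution: y = Ce^(2x)
Applying IC y(0) = 5:
Particular solution: y = 5e^(2x)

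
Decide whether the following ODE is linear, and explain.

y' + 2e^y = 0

Nonlinear (e^y is nonlinear in y)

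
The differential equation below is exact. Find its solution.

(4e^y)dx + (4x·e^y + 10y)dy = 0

Verify exactness: ∂M/∂y = ∂N/∂x ✓
Find F(x,y) such that ∂F/∂x = M, ∂F/∂y = N
Solution: 4x·e^y + 5y² = C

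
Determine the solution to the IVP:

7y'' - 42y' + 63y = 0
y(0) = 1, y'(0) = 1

General solution: y = (C₁ + C₂x)e^(3x)
Repeated root r = 3
Applying ICs: C₁ = 1, C₂ = -2
Particular solution: y = (1 - 2x)e^(3x)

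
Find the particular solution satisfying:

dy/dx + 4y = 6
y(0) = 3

General solution: y = 3/2 + Ce^(-4x)
Applying y(0) = 3: C = 3 - 3/2 = 3/2
Particular solution: y = 3/2 + (3/2)e^(-4x)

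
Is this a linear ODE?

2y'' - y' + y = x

Yes. Linear (y and its derivatives appear to the first power only, no products of y terms)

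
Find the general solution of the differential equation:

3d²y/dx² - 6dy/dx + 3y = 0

Characteristic equation: 3r² - 6r + 3 = 0
Divide by 3: r² - 2r + 1 = 0
Factored: (r - 1)² = 0
Repeated root: r = 1
General solution: y = (C₁ + C₂x)e^x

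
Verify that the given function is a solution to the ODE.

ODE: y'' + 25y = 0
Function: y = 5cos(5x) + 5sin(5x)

Verification:
y'' = -125cos(5x) - 125sin(5x)
y'' + 25y = 0 ✓

Yes, it is a solution.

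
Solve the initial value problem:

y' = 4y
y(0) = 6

General solution: y = Ce^(4x)
Applying IC y(0) = 6:
Particular solution: y = 6e^(4x)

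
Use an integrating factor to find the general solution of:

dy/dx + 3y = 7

Using integrating factor method:

General solution: y = 7/3 + Ce^(-3x)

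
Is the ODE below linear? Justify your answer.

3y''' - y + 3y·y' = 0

No. Nonlinear (product y·y')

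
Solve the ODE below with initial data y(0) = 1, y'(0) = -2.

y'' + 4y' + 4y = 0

General solution: y = (C₁ + C₂x)e^(-2x)
Repeated root r = -2
Applying ICs: C₁ = 1, C₂ = 0
Particular solution: y = e^(-2x)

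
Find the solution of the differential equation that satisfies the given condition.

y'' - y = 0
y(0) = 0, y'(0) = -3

General solution: y = C₁e^x + C₂e^(-x)
Applying ICs: C₁ = -3/2, C₂ = 3/2
Particular solution: y = -(3/2)e^x + (3/2)e^(-x)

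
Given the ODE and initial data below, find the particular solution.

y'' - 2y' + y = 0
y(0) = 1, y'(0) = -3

General solution: y = (C₁ + C₂x)e^x
Repeated root r = 1
Applying ICs: C₁ = 1, C₂ = -4
Particular solution: y = (1 - 4x)e^x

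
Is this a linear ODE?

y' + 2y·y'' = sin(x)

No. Nonlinear (y·y'' term)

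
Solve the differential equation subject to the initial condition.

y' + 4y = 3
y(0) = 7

General solution: y = 3/4 + Ce^(-4x)
Applying y(0) = 7: C = 7 - 3/4 = 25/4
Particular solution: y = 3/4 + (25/4)e^(-4x)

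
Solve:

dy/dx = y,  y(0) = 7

General solution: y = Ce^x
Applying IC y(0) = 7:
Particular solution: y = 7e^x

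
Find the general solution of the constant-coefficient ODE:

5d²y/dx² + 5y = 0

Characteristic equation: 5r² + 5 = 0
Divide by 5: r² + 1 = 0
Roots: r = ±i (complex conjugates)
General solution: y = C₁cos(x) + C₂sin(x)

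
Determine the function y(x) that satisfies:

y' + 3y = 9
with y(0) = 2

General solution: y = 3 + Ce^(-3x)
Applying y(0) = 2: C = 2 - 3 = -1
Particular solution: y = 3 - e^(-3x)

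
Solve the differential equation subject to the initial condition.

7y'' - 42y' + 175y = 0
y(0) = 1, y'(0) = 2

General solution: y = e^(3x)(C₁cos(4x) + C₂sin(4x))
Complex roots r = 3 ± 4i
Applying ICs: C₁ = 1, C₂ = -1/4
Particular solution: y = e^(3x)(cos(4x) - (1/4)sin(4x))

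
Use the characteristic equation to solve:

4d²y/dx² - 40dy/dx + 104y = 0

Characteristic equation: 4r² - 40r + 104 = 0
Divide by 4: r² - 10r + 26 = 0
Roots: r = 5 ± i (complex conjugates)
General solution: y = e^(5x)(C₁cos(x) + C₂sin(x))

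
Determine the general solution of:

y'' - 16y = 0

Characteristic equation: r² - 16 = 0
Roots: r = 4, -4 (distinct real)
General solution: y = C₁e^(4x) + C₂e^(-4x)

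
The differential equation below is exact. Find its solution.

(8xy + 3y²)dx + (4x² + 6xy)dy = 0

Verify exactness: ∂M/∂y = ∂N/∂x ✓
Find F(x,y) such that ∂F/∂x = M, ∂F/∂y = N
Solution: 4x²y + 3xy² = C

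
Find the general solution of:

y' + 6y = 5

Using integrating factor method:

General solution: y = 5/6 + Ce^(-6x)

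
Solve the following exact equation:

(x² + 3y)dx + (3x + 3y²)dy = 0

Verify exactness: ∂M/∂y = ∂N/∂x ✓
Find F(x,y) such that ∂F/∂x = M, ∂F/∂y = N
Solution: x³/3 + 3xy + y³ = C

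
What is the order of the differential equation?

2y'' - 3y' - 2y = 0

The order is 2 (highest derivative is of order 2).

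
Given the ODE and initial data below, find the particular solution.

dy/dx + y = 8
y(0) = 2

General solution: y = 8 + Ce^(-x)
Applying y(0) = 2: C = 2 - 8 = -6
Particular solution: y = 8 - 6e^(-x)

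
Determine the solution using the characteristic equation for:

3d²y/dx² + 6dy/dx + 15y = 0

Characteristic equation: 3r² + 6r + 15 = 0
Divide by 3: r² + 2r + 5 = 0
Roots: r = -1 ± 2i (complex conjugates)
General solution: y = e^(-x)(C₁cos(2x) + C₂sin(2x))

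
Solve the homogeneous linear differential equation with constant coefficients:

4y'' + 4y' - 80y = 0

Characteristic equation: 4r² + 4r - 80 = 0
Divide by 4: r² + r - 20 = 0
Roots: r = 4, -5 (distinct real)
General solution: y = C₁e^(4x) + C₂e^(-5x)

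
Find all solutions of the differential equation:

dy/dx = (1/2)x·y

Separating variables and integrating:
ln|y| = x^2/4 + C

General solution: y = Ce^(x^2/4)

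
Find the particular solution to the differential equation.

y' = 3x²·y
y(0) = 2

General solution: y = Ce^(x³)
Applying IC y(0) = 2:
Particular solution: y = 2e^(x³)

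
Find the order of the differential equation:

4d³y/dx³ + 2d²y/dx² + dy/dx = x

The order is 3 (highest derivative is of order 3).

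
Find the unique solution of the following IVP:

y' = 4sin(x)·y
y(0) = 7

General solution: y = Ce^(-4cos(x))
Applying IC y(0) = 7:
Particular solution: y = 7e^(4(1-cos(x)))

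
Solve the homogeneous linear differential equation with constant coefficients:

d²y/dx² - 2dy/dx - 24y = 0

Characteristic equation: r² - 2r - 24 = 0
Roots: r = 6, -4 (distinct real)
General solution: y = C₁e^(6x) + C₂e^(-4x)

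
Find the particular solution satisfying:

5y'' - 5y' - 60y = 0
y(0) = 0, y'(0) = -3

General solution: y = C₁e^(4x) + C₂e^(-3x)
Applying ICs: C₁ = -3/7, C₂ = 3/7
Particular solution: y = -(3/7)e^(4x) + (3/7)e^(-3x)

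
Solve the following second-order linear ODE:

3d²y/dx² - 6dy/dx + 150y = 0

Characteristic equation: 3r² - 6r + 150 = 0
Divide by 3: r² - 2r + 50 = 0
Roots: r = 1 ± 7i (complex conjugates)
General solution: y = e^x(C₁cos(7x) + C₂sin(7x))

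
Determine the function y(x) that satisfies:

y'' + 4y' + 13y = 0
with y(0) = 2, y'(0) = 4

General solution: y = e^(-2x)(C₁cos(3x) + C₂sin(3x))
Complex roots r = -2 ± 3i
Applying ICs: C₁ = 2, C₂ = 8/3
Particular solution: y = e^(-2x)(2cos(3x) + (8/3)sin(3x))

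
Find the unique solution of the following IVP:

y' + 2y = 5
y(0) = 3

General solution: y = 5/2 + Ce^(-2x)
Applying y(0) = 3: C = 3 - 5/2 = 1/2
Particular solution: y = 5/2 + (1/2)e^(-2x)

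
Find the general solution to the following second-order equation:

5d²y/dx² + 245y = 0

Characteristic equation: 5r² + 245 = 0
Divide by 5: r² + 49 = 0
Roots: r = ±7i (complex conjugates)
General solution: y = C₁cos(7x) + C₂sin(7x)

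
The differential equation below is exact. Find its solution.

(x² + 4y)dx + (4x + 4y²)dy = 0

Verify exactness: ∂M/∂y = ∂N/∂x ✓
Find F(x,y) such that ∂F/∂x = M, ∂F/∂y = N
Solution: x³/3 + 4xy + 4y³/3 = C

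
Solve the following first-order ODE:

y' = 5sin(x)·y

Separating variables and integrating:
ln|y| = -5cos(x) + C

General solution: y = Ce^(-5cos(x))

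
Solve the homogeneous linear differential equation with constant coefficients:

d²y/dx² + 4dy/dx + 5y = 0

Characteristic equation: r² + 4r + 5 = 0
Roots: r = -2 ± i (complex conjugates)
General solution: y = e^(-2x)(C₁cos(x) + C₂sin(x))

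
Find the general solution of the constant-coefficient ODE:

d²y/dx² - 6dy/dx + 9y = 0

Characteristic equation: r² - 6r + 9 = 0
Factored: (r - 3)² = 0
Repeated root: r = 3
General solution: y = (C₁ + C₂x)e^(3x)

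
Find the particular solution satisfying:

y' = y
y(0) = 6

General solution: y = Ce^x
Applying IC y(0) = 6:
Particular solution: y = 6e^x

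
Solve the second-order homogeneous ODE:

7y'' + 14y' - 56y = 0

Characteristic equation: 7r² + 14r - 56 = 0
Divide by 7: r² + 2r - 8 = 0
Roots: r = 2, -4 (distinct real)
General solution: y = C₁e^(2x) + C₂e^(-4x)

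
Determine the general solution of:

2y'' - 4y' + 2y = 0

Characteristic equation: 2r² - 4r + 2 = 0
Divide by 2: r² - 2r + 1 = 0
Factored: (r - 1)² = 0
Repeated root: r = 1
General solution: y = (C₁ + C₂x)e^x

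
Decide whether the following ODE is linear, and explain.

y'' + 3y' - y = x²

Linear (y and its derivatives appear to the first power only, no products of y terms)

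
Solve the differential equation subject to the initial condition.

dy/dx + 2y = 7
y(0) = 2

General solution: y = 7/2 + Ce^(-2x)
Applying y(0) = 2: C = 2 - 7/2 = -3/2
Particular solution: y = 7/2 - (3/2)e^(-2x)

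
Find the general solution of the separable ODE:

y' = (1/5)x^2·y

Separating variables and integrating:
ln|y| = x^3/15 + C

General solution: y = Ce^(x^3/15)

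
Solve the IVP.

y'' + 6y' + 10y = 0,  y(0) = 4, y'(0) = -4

General solution: y = e^(-3x)(C₁cos(x) + C₂sin(x))
Complex roots r = -3 ± i
Applying ICs: C₁ = 4, C₂ = 8
Particular solution: y = e^(-3x)(4cos(x) + 8sin(x))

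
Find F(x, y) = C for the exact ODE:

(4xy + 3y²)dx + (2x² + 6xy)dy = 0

Verify exactness: ∂M/∂y = ∂N/∂x ✓
Find F(x,y) such that ∂F/∂x = M, ∂F/∂y = N
Solution: 2x²y + 3xy² = C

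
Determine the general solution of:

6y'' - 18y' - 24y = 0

Characteristic equation: 6r² - 18r - 24 = 0
Divide by 6: r² - 3r - 4 = 0
Roots: r = 4, -1 (distinct real)
General solution: y = C₁e^(4x) + C₂e^(-x)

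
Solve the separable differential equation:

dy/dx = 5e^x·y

Separating variables and integrating:
ln|y| = 5e^x + C

General solution: y = Ce^(5e^x)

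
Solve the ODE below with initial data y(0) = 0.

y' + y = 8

General solution: y = 8 + Ce^(-x)
Applying y(0) = 0: C = 0 - 8 = -8
Particular solution: y = 8 - 8e^(-x)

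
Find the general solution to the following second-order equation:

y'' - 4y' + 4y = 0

Characteristic equation: r² - 4r + 4 = 0
Factored: (r - 2)² = 0
Repeated root: r = 2
General solution: y = (C₁ + C₂x)e^(2x)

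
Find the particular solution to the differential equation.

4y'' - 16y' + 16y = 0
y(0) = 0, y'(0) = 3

General solution: y = (C₁ + C₂x)e^(2x)
Repeated root r = 2
Applying ICs: C₁ = 0, C₂ = 3
Particular solution: y = 3xe^(2x)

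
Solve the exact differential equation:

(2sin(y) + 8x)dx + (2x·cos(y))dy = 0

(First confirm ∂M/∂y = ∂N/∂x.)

Verify exactness: ∂M/∂y = ∂N/∂x ✓
Find F(x,y) such that ∂F/∂x = M, ∂F/∂y = N
Solution: 2x·sin(y) + 4x² = C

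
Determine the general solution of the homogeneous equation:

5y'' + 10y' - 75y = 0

Characteristic equation: 5r² + 10r - 75 = 0
Divide by 5: r² + 2r - 15 = 0
Roots: r = 3, -5 (distinct real)
General solution: y = C₁e^(3x) + C₂e^(-5x)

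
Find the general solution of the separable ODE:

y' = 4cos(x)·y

Separating variables and integrating:
ln|y| = 4sin(x) + C

General solution: y = Ce^(4sin(x))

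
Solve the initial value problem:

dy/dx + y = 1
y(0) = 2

General solution: y = 1 + Ce^(-x)
Applying y(0) = 2: C = 2 - 1 = 1
Particular solution: y = 1 + e^(-x)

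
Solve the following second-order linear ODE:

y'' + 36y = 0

Characteristic equation: r² + 36 = 0
Roots: r = ±6i (complex conjugates)
General solution: y = C₁cos(6x) + C₂sin(6x)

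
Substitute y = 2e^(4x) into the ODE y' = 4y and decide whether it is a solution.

Verification:
y = 2e^(4x)
y' = 8e^(4x)
4y = 8e^(4x)
y' = 4y ✓

Yes, it is a solution.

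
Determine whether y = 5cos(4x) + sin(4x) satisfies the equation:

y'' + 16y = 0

Verification:
y'' = -80cos(4x) - 16sin(4x)
y'' + 16y = 0 ✓

Yes, it is a solution.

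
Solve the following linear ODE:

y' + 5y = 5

Using integrating factor method:

General solution: y = 1 + Ce^(-5x)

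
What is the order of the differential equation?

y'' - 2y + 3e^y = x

The order is 2 (highest derivative is of order 2).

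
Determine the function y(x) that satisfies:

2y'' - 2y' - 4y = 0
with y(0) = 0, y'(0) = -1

General solution: y = C₁e^(2x) + C₂e^(-x)
Applying ICs: C₁ = -1/3, C₂ = 1/3
Particular solution: y = -(1/3)e^(2x) + (1/3)e^(-x)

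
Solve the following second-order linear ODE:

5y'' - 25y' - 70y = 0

Characteristic equation: 5r² - 25r - 70 = 0
Divide by 5: r² - 5r - 14 = 0
Roots: r = 7, -2 (distinct real)
General solution: y = C₁e^(7x) + C₂e^(-2x)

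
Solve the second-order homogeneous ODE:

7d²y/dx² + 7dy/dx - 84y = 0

Characteristic equation: 7r² + 7r - 84 = 0
Divide by 7: r² + r - 12 = 0
Roots: r = 3, -4 (distinct real)
General solution: y = C₁e^(3x) + C₂e^(-4x)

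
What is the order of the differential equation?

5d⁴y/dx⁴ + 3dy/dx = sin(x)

The order is 4 (highest derivative is of order 4).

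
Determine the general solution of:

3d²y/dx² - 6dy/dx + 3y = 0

Characteristic equation: 3r² - 6r + 3 = 0
Divide by 3: r² - 2r + 1 = 0
Factored: (r - 1)² = 0
Repeated root: r = 1
General solution: y = (C₁ + C₂x)e^x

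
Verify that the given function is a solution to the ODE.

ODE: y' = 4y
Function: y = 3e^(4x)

Verification:
y = 3e^(4x)
y' = 12e^(4x)
4y = 12e^(4x)
y' = 4y ✓

Yes, it is a solution.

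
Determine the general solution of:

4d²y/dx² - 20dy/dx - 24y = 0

Characteristic equation: 4r² - 20r - 24 = 0
Divide by 4: r² - 5r - 6 = 0
Roots: r = 6, -1 (distinct real)
General solution: y = C₁e^(6x) + C₂e^(-x)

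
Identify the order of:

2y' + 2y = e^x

The order is 1 (highest derivative is of order 1).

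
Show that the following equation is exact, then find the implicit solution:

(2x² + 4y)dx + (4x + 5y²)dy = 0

Verify exactness: ∂M/∂y = ∂N/∂x ✓
Find F(x,y) such that ∂F/∂x = M, ∂F/∂y = N
Solution: 2x³/3 + 4xy + 5y³/3 = C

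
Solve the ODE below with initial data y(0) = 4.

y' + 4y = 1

General solution: y = 1/4 + Ce^(-4x)
Applying y(0) = 4: C = 4 - 1/4 = 15/4
Particular solution: y = 1/4 + (15/4)e^(-4x)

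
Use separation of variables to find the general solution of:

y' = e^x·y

Separating variables and integrating:
ln|y| = e^x + C

General solution: y = Ce^(e^x)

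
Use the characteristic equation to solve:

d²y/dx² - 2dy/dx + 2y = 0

Characteristic equation: r² - 2r + 2 = 0
Roots: r = 1 ± i (complex conjugates)
General solution: y = e^x(C₁cos(x) + C₂sin(x))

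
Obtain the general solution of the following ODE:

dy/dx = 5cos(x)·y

Separating variables and integrating:
ln|y| = 5sin(x) + C

General solution: y = Ce^(5sin(x))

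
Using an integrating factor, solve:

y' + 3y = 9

Using integrating factor method:

General solution: y = 3 + Ce^(-3x)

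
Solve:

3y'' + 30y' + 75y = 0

Characteristic equation: 3r² + 30r + 75 = 0
Divide by 3: r² + 10r + 25 = 0
Factored: (r + 5)² = 0
Repeated root: r = -5
General solution: y = (C₁ + C₂x)e^(-5x)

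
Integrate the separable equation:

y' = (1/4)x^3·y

Separating variables and integrating:
ln|y| = x^4/16 + C

General solution: y = Ce^(x^4/16)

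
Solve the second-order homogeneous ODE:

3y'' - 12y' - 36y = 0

Characteristic equation: 3r² - 12r - 36 = 0
Divide by 3: r² - 4r - 12 = 0
Roots: r = 6, -2 (distinct real)
General solution: y = C₁e^(6x) + C₂e^(-2x)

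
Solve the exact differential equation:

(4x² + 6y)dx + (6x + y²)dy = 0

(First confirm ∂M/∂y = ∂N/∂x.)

Verify exactness: ∂M/∂y = ∂N/∂x ✓
Find F(x,y) such that ∂F/∂x = M, ∂F/∂y = N
Solution: 4x³/3 + 6xy + y³/3 = C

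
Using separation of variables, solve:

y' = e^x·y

Separating variables and integrating:
ln|y| = e^x + C

General solution: y = Ce^(e^x)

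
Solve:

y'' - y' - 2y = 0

Characteristic equation: r² - r - 2 = 0
Roots: r = 2, -1 (distinct real)
General solution: y = C₁e^(2x) + C₂e^(-x)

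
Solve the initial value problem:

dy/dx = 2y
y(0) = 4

General solution: y = Ce^(2x)
Applying IC y(0) = 4:
Particular solution: y = 4e^(2x)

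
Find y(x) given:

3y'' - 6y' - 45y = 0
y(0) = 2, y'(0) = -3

General solution: y = C₁e^(5x) + C₂e^(-3x)
Applying ICs: C₁ = 3/8, C₂ = 13/8
Particular solution: y = (3/8)e^(5x) + (13/8)e^(-3x)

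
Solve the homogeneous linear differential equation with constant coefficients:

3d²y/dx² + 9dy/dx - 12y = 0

Characteristic equation: 3r² + 9r - 12 = 0
Divide by 3: r² + 3r - 4 = 0
Roots: r = 1, -4 (distinct real)
General solution: y = C₁e^x + C₂e^(-4x)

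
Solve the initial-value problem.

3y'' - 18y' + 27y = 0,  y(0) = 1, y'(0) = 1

General solution: y = (C₁ + C₂x)e^(3x)
Repeated root r = 3
Applying ICs: C₁ = 1, C₂ = -2
Particular solution: y = (1 - 2x)e^(3x)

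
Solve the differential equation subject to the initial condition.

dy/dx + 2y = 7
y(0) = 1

General solution: y = 7/2 + Ce^(-2x)
Applying y(0) = 1: C = 1 - 7/2 = -5/2
Particular solution: y = 7/2 - (5/2)e^(-2x)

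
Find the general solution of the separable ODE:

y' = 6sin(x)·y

Separating variables and integrating:
ln|y| = -6cos(x) + C

General solution: y = Ce^(-6cos(x))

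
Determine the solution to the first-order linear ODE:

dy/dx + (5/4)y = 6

Using integrating factor method:

General solution: y = 24/5 + Ce^(-5x/4)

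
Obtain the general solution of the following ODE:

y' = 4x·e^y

Separating variables and integrating:
-e^(-y) = 2x² + C

General solution: y = -ln(C - 2x²)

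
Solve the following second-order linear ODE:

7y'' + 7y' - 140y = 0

Characteristic equation: 7r² + 7r - 140 = 0
Divide by 7: r² + r - 20 = 0
Roots: r = 4, -5 (distinct real)
General solution: y = C₁e^(4x) + C₂e^(-5x)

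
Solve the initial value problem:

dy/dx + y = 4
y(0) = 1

General solution: y = 4 + Ce^(-x)
Applying y(0) = 1: C = 1 - 4 = -3
Particular solution: y = 4 - 3e^(-x)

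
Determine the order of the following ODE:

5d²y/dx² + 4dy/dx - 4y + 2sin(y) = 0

The order is 2 (highest derivative is of order 2).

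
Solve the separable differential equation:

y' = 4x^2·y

Separating variables and integrating:
ln|y| = 4x^3/3 + C

General solution: y = Ce^(4x^3/3)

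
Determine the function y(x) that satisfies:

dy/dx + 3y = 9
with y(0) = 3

General solution: y = 3 + Ce^(-3x)
Applying y(0) = 3: C = 3 - 3 = 0
Particular solution: y = 3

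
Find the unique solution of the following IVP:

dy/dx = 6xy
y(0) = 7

General solution: y = Ce^(3x²)
Applying IC y(0) = 7:
Particular solution: y = 7e^(3x²)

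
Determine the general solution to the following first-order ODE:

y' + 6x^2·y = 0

Using integrating factor method:

General solution: y = Ce^(-2x^3)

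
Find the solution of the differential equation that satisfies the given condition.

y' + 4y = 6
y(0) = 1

General solution: y = 3/2 + Ce^(-4x)
Applying y(0) = 1: C = 1 - 3/2 = -1/2
Particular solution: y = 3/2 - (1/2)e^(-4x)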